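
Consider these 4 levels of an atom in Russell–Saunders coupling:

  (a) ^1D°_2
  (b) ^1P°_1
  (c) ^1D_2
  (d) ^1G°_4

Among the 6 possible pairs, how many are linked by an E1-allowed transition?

(a)–(b): forbidden (parity).
(a)–(c): allowed.
(a)–(d): forbidden (parity, ΔL, ΔJ).
(b)–(c): allowed.
(b)–(d): forbidden (parity, ΔL, ΔJ).
(c)–(d): forbidden (ΔL, ΔJ).
Allowed pairs: 2 of 6.

2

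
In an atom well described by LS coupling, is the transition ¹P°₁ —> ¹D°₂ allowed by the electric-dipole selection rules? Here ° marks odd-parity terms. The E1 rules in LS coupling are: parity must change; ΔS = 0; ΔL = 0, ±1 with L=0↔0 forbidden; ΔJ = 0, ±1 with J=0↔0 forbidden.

Initial level: S=0, L=1, J=1, parity odd. Final level: S=0, L=2, J=2, parity odd.
ΔL = 0, ±1 (not L=0↔0): L: 1 → 2, ΔL = +1 — passes.
ΔS = 0: S: 0 → 0 — passes.
ΔJ = 0, ±1 (not J=0↔0): J: 1 → 2, ΔJ = +1 — passes.
Parity must change: odd → odd — fails.
Rule(s) violated: parity.

forbidden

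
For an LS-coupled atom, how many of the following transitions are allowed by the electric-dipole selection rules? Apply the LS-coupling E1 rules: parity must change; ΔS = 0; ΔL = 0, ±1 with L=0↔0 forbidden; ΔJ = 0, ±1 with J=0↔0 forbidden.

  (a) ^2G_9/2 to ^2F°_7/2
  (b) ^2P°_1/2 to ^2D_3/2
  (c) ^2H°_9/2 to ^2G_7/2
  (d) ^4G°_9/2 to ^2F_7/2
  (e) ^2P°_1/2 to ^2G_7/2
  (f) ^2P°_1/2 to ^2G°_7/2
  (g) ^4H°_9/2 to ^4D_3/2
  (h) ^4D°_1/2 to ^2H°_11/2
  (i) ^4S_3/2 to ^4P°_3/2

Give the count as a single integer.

(a) allowed
(b) allowed
(c) allowed
(d) forbidden (ΔS fails)
(e) forbidden (ΔL, ΔJ fail)
(f) forbidden (parity, ΔL, ΔJ fail)
(g) forbidden (ΔL, ΔJ fail)
(h) forbidden (parity, ΔS, ΔL, ΔJ fail)
(i) allowed
Total allowed: 4 of 9.

4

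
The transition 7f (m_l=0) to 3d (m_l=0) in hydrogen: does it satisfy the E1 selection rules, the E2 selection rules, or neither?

E1

Δl = 2 − 3 = -1; l_i + l_f = 5.
Δm_l = +0.
E1 (Δl = ±1, |Δm_l| ≤ 1): satisfied.
E2 (Δl = 0,±2, l_i+l_f ≥ 2, |Δm_l| ≤ 2): not satisfied.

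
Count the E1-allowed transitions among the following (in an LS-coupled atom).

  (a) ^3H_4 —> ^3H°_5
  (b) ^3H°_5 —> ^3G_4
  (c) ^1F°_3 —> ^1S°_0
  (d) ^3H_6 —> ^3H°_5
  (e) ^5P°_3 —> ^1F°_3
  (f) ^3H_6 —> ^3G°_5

(a) allowed
(b) allowed
(c) forbidden (parity, ΔL, ΔJ fail)
(d) allowed
(e) forbidden (parity, ΔS, ΔL fail)
(f) allowed
Total allowed: 4 of 6.

4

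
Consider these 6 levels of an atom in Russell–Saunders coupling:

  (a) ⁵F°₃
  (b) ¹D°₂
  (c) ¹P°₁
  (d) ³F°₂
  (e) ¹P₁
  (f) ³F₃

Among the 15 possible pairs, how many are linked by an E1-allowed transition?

(a)–(b): forbidden (parity, ΔS).
(a)–(c): forbidden (parity, ΔS, ΔL, ΔJ).
(a)–(d): forbidden (parity, ΔS).
(a)–(e): forbidden (ΔS, ΔL, ΔJ).
(a)–(f): forbidden (ΔS).
(b)–(c): forbidden (parity).
(b)–(d): forbidden (parity, ΔS).
(b)–(e): allowed.
(b)–(f): forbidden (ΔS).
(c)–(d): forbidden (parity, ΔS, ΔL).
(c)–(e): allowed.
(c)–(f): forbidden (ΔS, ΔL, ΔJ).
(d)–(e): forbidden (ΔS, ΔL).
(d)–(f): allowed.
(e)–(f): forbidden (parity, ΔS, ΔL, ΔJ).
Allowed pairs: 3 of 15.

3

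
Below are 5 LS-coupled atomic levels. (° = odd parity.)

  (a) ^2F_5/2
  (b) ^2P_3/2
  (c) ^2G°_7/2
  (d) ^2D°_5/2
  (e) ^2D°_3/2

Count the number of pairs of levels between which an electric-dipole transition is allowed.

5

(a)–(b): forbidden (parity, ΔL).
(a)–(c): allowed.
(a)–(d): allowed.
(a)–(e): allowed.
(b)–(c): forbidden (ΔL, ΔJ).
(b)–(d): allowed.
(b)–(e): allowed.
(c)–(d): forbidden (parity, ΔL).
(c)–(e): forbidden (parity, ΔL, ΔJ).
(d)–(e): forbidden (parity).
Allowed pairs: 5 of 10.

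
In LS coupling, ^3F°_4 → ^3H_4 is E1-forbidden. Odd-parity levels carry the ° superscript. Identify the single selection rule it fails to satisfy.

the ΔL = 0, ±1 rule

Initial level: S=1, L=3, J=4, parity odd. Final level: S=1, L=5, J=4, parity even.
ΔJ = 0, ±1 (not J=0↔0): J: 4 → 4, ΔJ = +0 — ✓.
Parity must change: odd → even — ✓.
ΔS = 0: S: 1 → 1 — ✓.
ΔL = 0, ±1 (not L=0↔0): L: 3 → 5, ΔL = +2 — ✗.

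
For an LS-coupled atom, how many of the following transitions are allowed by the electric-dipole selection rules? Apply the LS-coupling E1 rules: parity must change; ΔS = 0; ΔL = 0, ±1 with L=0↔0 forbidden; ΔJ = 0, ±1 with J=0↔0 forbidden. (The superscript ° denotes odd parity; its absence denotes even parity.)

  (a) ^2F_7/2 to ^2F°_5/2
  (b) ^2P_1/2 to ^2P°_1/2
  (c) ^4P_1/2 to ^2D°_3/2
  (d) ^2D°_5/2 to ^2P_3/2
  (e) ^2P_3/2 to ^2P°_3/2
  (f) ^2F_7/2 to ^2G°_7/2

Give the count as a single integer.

5

(a) allowed
(b) allowed
(c) forbidden (ΔS fails)
(d) allowed
(e) allowed
(f) allowed
Total allowed: 5 of 6.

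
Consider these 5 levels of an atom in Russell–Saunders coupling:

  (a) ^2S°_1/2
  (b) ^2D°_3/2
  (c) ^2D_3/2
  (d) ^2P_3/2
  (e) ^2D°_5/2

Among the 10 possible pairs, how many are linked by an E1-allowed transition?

(a)–(b): forbidden (parity, ΔL).
(a)–(c): forbidden (ΔL).
(a)–(d): allowed.
(a)–(e): forbidden (parity, ΔL, ΔJ).
(b)–(c): allowed.
(b)–(d): allowed.
(b)–(e): forbidden (parity).
(c)–(d): forbidden (parity).
(c)–(e): allowed.
(d)–(e): allowed.
Allowed pairs: 5 of 10.

5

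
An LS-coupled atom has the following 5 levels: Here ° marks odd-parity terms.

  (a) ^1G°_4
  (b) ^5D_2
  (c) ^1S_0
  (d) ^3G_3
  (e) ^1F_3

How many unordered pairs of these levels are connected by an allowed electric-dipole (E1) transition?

1

(a)–(b): forbidden (ΔS, ΔL, ΔJ).
(a)–(c): forbidden (ΔL, ΔJ).
(a)–(d): forbidden (ΔS).
(a)–(e): allowed.
(b)–(c): forbidden (parity, ΔS, ΔL, ΔJ).
(b)–(d): forbidden (parity, ΔS, ΔL).
(b)–(e): forbidden (parity, ΔS).
(c)–(d): forbidden (parity, ΔS, ΔL, ΔJ).
(c)–(e): forbidden (parity, ΔL, ΔJ).
(d)–(e): forbidden (parity, ΔS).
Allowed pairs: 1 of 10.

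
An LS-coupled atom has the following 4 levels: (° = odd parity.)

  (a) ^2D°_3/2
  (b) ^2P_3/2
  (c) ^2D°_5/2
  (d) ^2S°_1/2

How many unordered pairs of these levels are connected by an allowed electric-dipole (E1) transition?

(a)–(b): allowed.
(a)–(c): forbidden (parity).
(a)–(d): forbidden (parity, ΔL).
(b)–(c): allowed.
(b)–(d): allowed.
(c)–(d): forbidden (parity, ΔL, ΔJ).
Allowed pairs: 3 of 6.

3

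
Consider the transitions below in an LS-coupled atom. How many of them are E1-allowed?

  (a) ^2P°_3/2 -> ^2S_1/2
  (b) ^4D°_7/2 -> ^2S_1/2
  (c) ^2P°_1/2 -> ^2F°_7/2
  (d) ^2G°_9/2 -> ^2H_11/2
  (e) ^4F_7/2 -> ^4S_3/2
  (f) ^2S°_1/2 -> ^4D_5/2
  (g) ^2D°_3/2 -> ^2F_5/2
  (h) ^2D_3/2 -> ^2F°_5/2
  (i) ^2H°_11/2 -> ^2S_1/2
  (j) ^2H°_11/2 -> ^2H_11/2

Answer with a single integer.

(a) allowed
(b) forbidden (ΔS, ΔL, ΔJ fail)
(c) forbidden (parity, ΔL, ΔJ fail)
(d) allowed
(e) forbidden (parity, ΔL, ΔJ fail)
(f) forbidden (ΔS, ΔL, ΔJ fail)
(g) allowed
(h) allowed
(i) forbidden (ΔL, ΔJ fail)
(j) allowed
Total allowed: 5 of 10.

5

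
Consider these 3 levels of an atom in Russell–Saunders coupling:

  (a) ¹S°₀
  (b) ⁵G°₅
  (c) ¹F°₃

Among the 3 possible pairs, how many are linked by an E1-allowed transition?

(a)–(b): forbidden (parity, ΔS, ΔL, ΔJ).
(a)–(c): forbidden (parity, ΔL, ΔJ).
(b)–(c): forbidden (parity, ΔS, ΔJ).
Allowed pairs: 0 of 3.

0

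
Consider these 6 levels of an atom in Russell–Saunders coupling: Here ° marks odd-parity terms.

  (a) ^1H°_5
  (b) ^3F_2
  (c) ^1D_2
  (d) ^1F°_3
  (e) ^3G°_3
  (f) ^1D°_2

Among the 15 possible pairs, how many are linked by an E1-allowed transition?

3

(a)–(b): forbidden (ΔS, ΔL, ΔJ).
(a)–(c): forbidden (ΔL, ΔJ).
(a)–(d): forbidden (parity, ΔL, ΔJ).
(a)–(e): forbidden (parity, ΔS, ΔJ).
(a)–(f): forbidden (parity, ΔL, ΔJ).
(b)–(c): forbidden (parity, ΔS).
(b)–(d): forbidden (ΔS).
(b)–(e): allowed.
(b)–(f): forbidden (ΔS).
(c)–(d): allowed.
(c)–(e): forbidden (ΔS, ΔL).
(c)–(f): allowed.
(d)–(e): forbidden (parity, ΔS).
(d)–(f): forbidden (parity).
(e)–(f): forbidden (parity, ΔS, ΔL).
Allowed pairs: 3 of 15.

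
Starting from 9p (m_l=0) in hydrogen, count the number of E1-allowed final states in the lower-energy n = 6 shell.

E1 requires Δl = ±1, so l_f ∈ {0, 2}; with 0 ≤ l_f ≤ n_f−1 = 5, the allowed l_f values are {0, 2}.
For l_f = 0: m_f ∈ {m_i−1, m_i, m_i+1} ∩ [−0, 0] = {0} → 1 state.
For l_f = 2: m_f ∈ {m_i−1, m_i, m_i+1} ∩ [−2, 2] = {-1, 0, 1} → 3 states.
Total: 4.

4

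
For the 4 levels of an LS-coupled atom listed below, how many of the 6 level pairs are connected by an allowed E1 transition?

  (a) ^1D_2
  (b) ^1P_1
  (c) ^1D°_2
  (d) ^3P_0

(a)–(b): forbidden (parity).
(a)–(c): allowed.
(a)–(d): forbidden (parity, ΔS, ΔJ).
(b)–(c): allowed.
(b)–(d): forbidden (parity, ΔS).
(c)–(d): forbidden (ΔS, ΔJ).
Allowed pairs: 2 of 6.

2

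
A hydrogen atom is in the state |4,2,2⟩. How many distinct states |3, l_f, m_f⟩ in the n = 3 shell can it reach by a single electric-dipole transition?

1

E1 requires Δl = ±1, so l_f ∈ {1, 3}; with 0 ≤ l_f ≤ n_f−1 = 2, the allowed l_f values are {1}.
For l_f = 1: m_f ∈ {m_i−1, m_i, m_i+1} ∩ [−1, 1] = {1} → 1 state.
Total: 1.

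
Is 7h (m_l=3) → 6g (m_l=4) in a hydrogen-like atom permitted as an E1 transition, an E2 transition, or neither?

E1

Δl = 4 − 5 = -1; l_i + l_f = 9.
Δm_l = +1.
E1 (Δl = ±1, |Δm_l| ≤ 1): satisfied.
E2 (Δl = 0,±2, l_i+l_f ≥ 2, |Δm_l| ≤ 2): not satisfied.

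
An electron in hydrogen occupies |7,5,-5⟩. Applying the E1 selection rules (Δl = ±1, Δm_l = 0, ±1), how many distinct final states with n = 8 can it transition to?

4

E1 requires Δl = ±1, so l_f ∈ {4, 6}; with 0 ≤ l_f ≤ n_f−1 = 7, the allowed l_f values are {4, 6}.
For l_f = 4: m_f ∈ {m_i−1, m_i, m_i+1} ∩ [−4, 4] = {-4} → 1 state.
For l_f = 6: m_f ∈ {m_i−1, m_i, m_i+1} ∩ [−6, 6] = {-6, -5, -4} → 3 states.
Total: 4.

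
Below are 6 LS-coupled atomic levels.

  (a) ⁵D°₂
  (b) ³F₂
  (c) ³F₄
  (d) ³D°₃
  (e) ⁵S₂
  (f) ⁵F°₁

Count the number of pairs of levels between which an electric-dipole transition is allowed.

(a)–(b): forbidden (ΔS).
(a)–(c): forbidden (ΔS, ΔJ).
(a)–(d): forbidden (parity, ΔS).
(a)–(e): forbidden (ΔL).
(a)–(f): forbidden (parity).
(b)–(c): forbidden (parity, ΔJ).
(b)–(d): allowed.
(b)–(e): forbidden (parity, ΔS, ΔL).
(b)–(f): forbidden (ΔS).
(c)–(d): allowed.
(c)–(e): forbidden (parity, ΔS, ΔL, ΔJ).
(c)–(f): forbidden (ΔS, ΔJ).
(d)–(e): forbidden (ΔS, ΔL).
(d)–(f): forbidden (parity, ΔS, ΔJ).
(e)–(f): forbidden (ΔL).
Allowed pairs: 2 of 15.

2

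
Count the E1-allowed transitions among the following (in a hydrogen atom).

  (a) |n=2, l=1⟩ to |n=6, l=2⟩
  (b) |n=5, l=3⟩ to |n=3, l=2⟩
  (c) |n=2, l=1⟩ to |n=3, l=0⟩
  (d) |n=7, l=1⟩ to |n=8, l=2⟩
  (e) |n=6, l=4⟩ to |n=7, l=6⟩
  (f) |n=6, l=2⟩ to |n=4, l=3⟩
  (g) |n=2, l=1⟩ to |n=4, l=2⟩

(a) allowed
(b) allowed
(c) allowed
(d) allowed
(e) forbidden — Δl = +2 (E1 requires Δl = ±1)
(f) allowed
(g) allowed
Total allowed: 6 of 7.

6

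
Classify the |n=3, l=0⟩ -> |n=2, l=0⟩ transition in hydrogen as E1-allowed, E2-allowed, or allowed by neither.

neither

Δl = 0 − 0 = +0; l_i + l_f = 0.
E1 (Δl = ±1): not satisfied.
E2 (Δl = 0,±2, l_i+l_f ≥ 2): not satisfied.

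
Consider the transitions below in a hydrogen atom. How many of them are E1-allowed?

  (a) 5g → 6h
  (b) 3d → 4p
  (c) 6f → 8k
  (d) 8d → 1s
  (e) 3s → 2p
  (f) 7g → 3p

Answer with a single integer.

(a) allowed
(b) allowed
(c) forbidden — Δl = +4 (E1 requires Δl = ±1)
(d) forbidden — Δl = -2 (E1 requires Δl = ±1)
(e) allowed
(f) forbidden — Δl = -3 (E1 requires Δl = ±1)
Total allowed: 3 of 6.

3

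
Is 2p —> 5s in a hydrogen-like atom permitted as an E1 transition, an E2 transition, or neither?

E1

Δl = 0 − 1 = -1; l_i + l_f = 1.
E1 (Δl = ±1): satisfied.
E2 (Δl = 0,±2, l_i+l_f ≥ 2): not satisfied.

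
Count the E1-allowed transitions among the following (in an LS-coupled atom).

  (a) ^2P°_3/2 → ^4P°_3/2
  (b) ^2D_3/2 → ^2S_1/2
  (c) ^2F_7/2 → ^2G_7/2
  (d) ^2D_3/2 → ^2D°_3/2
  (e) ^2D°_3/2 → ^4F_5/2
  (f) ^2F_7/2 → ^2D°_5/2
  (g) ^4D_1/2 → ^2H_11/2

2

(a) forbidden (parity, ΔS fail)
(b) forbidden (parity, ΔL fail)
(c) forbidden (parity fails)
(d) allowed
(e) forbidden (ΔS fails)
(f) allowed
(g) forbidden (parity, ΔS, ΔL, ΔJ fail)
Total allowed: 2 of 7.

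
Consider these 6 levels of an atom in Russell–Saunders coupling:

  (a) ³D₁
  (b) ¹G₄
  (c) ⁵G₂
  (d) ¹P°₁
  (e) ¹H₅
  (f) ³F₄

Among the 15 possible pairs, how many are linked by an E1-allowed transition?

0

(a)–(b): forbidden (parity, ΔS, ΔL, ΔJ).
(a)–(c): forbidden (parity, ΔS, ΔL).
(a)–(d): forbidden (ΔS).
(a)–(e): forbidden (parity, ΔS, ΔL, ΔJ).
(a)–(f): forbidden (parity, ΔJ).
(b)–(c): forbidden (parity, ΔS, ΔJ).
(b)–(d): forbidden (ΔL, ΔJ).
(b)–(e): forbidden (parity).
(b)–(f): forbidden (parity, ΔS).
(c)–(d): forbidden (ΔS, ΔL).
(c)–(e): forbidden (parity, ΔS, ΔJ).
(c)–(f): forbidden (parity, ΔS, ΔJ).
(d)–(e): forbidden (ΔL, ΔJ).
(d)–(f): forbidden (ΔS, ΔL, ΔJ).
(e)–(f): forbidden (parity, ΔS, ΔL).
Allowed pairs: 0 of 15.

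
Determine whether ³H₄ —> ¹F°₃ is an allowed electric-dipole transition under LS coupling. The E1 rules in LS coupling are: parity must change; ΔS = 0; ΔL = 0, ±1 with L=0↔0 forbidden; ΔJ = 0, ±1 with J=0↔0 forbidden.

Parity must change: even → odd — satisfied.
ΔS = 0: S: 1 → 0 — violated.
ΔL = 0, ±1 (not L=0↔0): L: 5 → 3, ΔL = -2 — violated.
ΔJ = 0, ±1 (not J=0↔0): J: 4 → 3, ΔJ = -1 — satisfied.
Rule(s) violated: ΔS, ΔL.

forbidden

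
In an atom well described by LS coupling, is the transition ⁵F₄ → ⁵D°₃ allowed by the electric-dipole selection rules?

Initial level: S=2, L=3, J=4, parity even. Final level: S=2, L=2, J=3, parity odd.
Parity must change: even → odd — passes.
ΔS = 0: S: 2 → 2 — passes.
ΔL = 0, ±1 (not L=0↔0): L: 3 → 2, ΔL = -1 — passes.
ΔJ = 0, ±1 (not J=0↔0): J: 4 → 3, ΔJ = -1 — passes.
All four E1 rules are satisfied.

allowed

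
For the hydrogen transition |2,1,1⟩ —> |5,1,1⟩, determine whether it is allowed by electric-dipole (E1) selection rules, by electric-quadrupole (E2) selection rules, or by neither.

Δl = 1 − 1 = +0; l_i + l_f = 2.
Δm_l = +0.
E1 (Δl = ±1, |Δm_l| ≤ 1): not satisfied.
E2 (Δl = 0,±2, l_i+l_f ≥ 2, |Δm_l| ≤ 2): satisfied.

E2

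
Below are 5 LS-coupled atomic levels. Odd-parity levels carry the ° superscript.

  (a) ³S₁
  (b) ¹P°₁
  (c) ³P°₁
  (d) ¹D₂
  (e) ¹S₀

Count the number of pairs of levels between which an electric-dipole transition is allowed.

(a)–(b): forbidden (ΔS).
(a)–(c): allowed.
(a)–(d): forbidden (parity, ΔS, ΔL).
(a)–(e): forbidden (parity, ΔS, ΔL).
(b)–(c): forbidden (parity, ΔS).
(b)–(d): allowed.
(b)–(e): allowed.
(c)–(d): forbidden (ΔS).
(c)–(e): forbidden (ΔS).
(d)–(e): forbidden (parity, ΔL, ΔJ).
Allowed pairs: 3 of 10.

3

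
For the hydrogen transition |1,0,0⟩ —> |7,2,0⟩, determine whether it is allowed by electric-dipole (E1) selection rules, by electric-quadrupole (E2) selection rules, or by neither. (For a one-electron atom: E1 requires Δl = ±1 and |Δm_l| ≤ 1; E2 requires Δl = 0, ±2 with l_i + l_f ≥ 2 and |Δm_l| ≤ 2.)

E2

Δl = 2 − 0 = +2; l_i + l_f = 2.
Δm_l = +0.
E1 (Δl = ±1, |Δm_l| ≤ 1): not satisfied.
E2 (Δl = 0,±2, l_i+l_f ≥ 2, |Δm_l| ≤ 2): satisfied.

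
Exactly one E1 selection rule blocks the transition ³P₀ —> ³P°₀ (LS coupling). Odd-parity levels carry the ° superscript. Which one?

the J=0 ↔ J=0 exclusion

Initial level: S=1, L=1, J=0, parity even. Final level: S=1, L=1, J=0, parity odd.
ΔL = 0, ±1 (not L=0↔0): L: 1 → 1, ΔL = +0 — satisfied.
ΔJ = 0, ±1 (not J=0↔0): J: 0 → 0, ΔJ = +0 — violated.
ΔS = 0: S: 1 → 1 — satisfied.
Parity must change: even → odd — satisfied.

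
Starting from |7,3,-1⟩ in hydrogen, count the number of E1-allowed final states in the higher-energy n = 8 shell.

E1 requires Δl = ±1, so l_f ∈ {2, 4}; with 0 ≤ l_f ≤ n_f−1 = 7, the allowed l_f values are {2, 4}.
For l_f = 2: m_f ∈ {m_i−1, m_i, m_i+1} ∩ [−2, 2] = {-2, -1, 0} → 3 states.
For l_f = 4: m_f ∈ {m_i−1, m_i, m_i+1} ∩ [−4, 4] = {-2, -1, 0} → 3 states.
Total: 6.

6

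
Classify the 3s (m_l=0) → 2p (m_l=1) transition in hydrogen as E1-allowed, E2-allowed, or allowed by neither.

E1

Δl = 1 − 0 = +1; l_i + l_f = 1.
Δm_l = +1.
E1 (Δl = ±1, |Δm_l| ≤ 1): satisfied.
E2 (Δl = 0,±2, l_i+l_f ≥ 2, |Δm_l| ≤ 2): not satisfied.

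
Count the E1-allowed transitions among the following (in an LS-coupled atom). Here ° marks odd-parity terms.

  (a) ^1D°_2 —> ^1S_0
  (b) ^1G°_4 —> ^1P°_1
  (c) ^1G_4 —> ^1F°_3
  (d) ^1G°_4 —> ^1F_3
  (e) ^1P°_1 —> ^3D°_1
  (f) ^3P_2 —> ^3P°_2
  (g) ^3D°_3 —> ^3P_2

(a) forbidden (ΔL, ΔJ fail)
(b) forbidden (parity, ΔL, ΔJ fail)
(c) allowed
(d) allowed
(e) forbidden (parity, ΔS fail)
(f) allowed
(g) allowed
Total allowed: 4 of 7.

4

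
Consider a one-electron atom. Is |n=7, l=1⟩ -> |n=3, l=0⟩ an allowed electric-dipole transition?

l: 1 → 0 (Δl = -1). Δl = ±1 ok.
All E1 selection rules are satisfied.

allowed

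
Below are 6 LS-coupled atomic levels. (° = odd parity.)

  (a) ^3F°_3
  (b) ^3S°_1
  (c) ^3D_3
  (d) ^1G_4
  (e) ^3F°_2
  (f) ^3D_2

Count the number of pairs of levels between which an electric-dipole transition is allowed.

4

(a)–(b): forbidden (parity, ΔL, ΔJ).
(a)–(c): allowed.
(a)–(d): forbidden (ΔS).
(a)–(e): forbidden (parity).
(a)–(f): allowed.
(b)–(c): forbidden (ΔL, ΔJ).
(b)–(d): forbidden (ΔS, ΔL, ΔJ).
(b)–(e): forbidden (parity, ΔL).
(b)–(f): forbidden (ΔL).
(c)–(d): forbidden (parity, ΔS, ΔL).
(c)–(e): allowed.
(c)–(f): forbidden (parity).
(d)–(e): forbidden (ΔS, ΔJ).
(d)–(f): forbidden (parity, ΔS, ΔL, ΔJ).
(e)–(f): allowed.
Allowed pairs: 4 of 15.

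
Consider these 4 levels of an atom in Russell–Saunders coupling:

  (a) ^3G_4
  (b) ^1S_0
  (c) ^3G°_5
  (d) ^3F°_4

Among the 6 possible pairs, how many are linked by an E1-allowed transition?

2

(a)–(b): forbidden (parity, ΔS, ΔL, ΔJ).
(a)–(c): allowed.
(a)–(d): allowed.
(b)–(c): forbidden (ΔS, ΔL, ΔJ).
(b)–(d): forbidden (ΔS, ΔL, ΔJ).
(c)–(d): forbidden (parity).
Allowed pairs: 2 of 6.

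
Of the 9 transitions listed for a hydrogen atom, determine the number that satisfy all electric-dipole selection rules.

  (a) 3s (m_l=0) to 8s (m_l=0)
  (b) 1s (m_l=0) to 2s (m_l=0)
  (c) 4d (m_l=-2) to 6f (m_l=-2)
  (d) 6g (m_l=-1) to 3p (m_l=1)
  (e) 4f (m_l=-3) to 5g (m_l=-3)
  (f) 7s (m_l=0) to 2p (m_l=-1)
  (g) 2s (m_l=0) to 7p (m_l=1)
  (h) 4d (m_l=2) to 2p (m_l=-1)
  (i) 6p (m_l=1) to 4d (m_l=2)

5

(a) forbidden — Δl = +0 (E1 requires Δl = ±1)
(b) forbidden — Δl = +0 (E1 requires Δl = ±1)
(c) allowed
(d) forbidden — Δl = -3 (E1 requires Δl = ±1); Δm_l = +2 (E1 requires Δm_l = 0, ±1)
(e) allowed
(f) allowed
(g) allowed
(h) forbidden — Δm_l = -3 (E1 requires Δm_l = 0, ±1)
(i) allowed
Total allowed: 5 of 9.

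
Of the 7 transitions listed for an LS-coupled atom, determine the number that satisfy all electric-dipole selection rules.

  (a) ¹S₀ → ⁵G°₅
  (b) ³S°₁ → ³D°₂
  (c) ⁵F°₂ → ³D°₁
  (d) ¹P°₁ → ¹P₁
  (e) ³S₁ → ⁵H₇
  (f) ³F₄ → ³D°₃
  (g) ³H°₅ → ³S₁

2

(a) forbidden (ΔS, ΔL, ΔJ fail)
(b) forbidden (parity, ΔL fail)
(c) forbidden (parity, ΔS fail)
(d) allowed
(e) forbidden (parity, ΔS, ΔL, ΔJ fail)
(f) allowed
(g) forbidden (ΔL, ΔJ fail)
Total allowed: 2 of 7.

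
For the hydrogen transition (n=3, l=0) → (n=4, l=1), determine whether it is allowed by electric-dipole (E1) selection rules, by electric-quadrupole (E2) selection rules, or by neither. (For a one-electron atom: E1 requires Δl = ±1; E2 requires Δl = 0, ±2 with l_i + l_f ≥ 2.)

E1

Δl = 1 − 0 = +1; l_i + l_f = 1.
E1 (Δl = ±1): satisfied.
E2 (Δl = 0,±2, l_i+l_f ≥ 2): not satisfied.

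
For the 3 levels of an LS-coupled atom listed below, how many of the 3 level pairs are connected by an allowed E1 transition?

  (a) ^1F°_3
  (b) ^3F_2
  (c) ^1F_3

1

(a)–(b): forbidden (ΔS).
(a)–(c): allowed.
(b)–(c): forbidden (parity, ΔS).
Allowed pairs: 1 of 3.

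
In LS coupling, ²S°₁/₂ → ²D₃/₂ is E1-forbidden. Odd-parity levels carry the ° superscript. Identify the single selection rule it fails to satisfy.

the ΔL = 0, ±1 rule

Parity must change: odd → even — ok.
ΔJ = 0, ±1 (not J=0↔0): J: 1/2 → 3/2, ΔJ = +1 — ok.
ΔL = 0, ±1 (not L=0↔0): L: 0 → 2, ΔL = +2 — fails.
ΔS = 0: S: 1/2 → 1/2 — ok.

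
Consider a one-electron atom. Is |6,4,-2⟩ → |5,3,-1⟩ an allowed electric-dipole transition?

l: 4 → 3 (Δl = -1). Δl = ±1 ✓.
Δm_l = -1 − (-2) = +1. E1 requires Δm_l = 0, ±1: ✓.
All E1 selection rules are satisfied.

allowed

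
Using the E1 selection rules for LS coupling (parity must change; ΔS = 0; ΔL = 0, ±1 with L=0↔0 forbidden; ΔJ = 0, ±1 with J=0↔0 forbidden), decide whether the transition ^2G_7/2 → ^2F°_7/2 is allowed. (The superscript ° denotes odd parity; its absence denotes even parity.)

allowed

ΔJ = 0, ±1 (not J=0↔0): J: 7/2 → 7/2, ΔJ = +0 — satisfied.
Parity must change: even → odd — satisfied.
ΔS = 0: S: 1/2 → 1/2 — satisfied.
ΔL = 0, ±1 (not L=0↔0): L: 4 → 3, ΔL = -1 — satisfied.
All four E1 rules are satisfied.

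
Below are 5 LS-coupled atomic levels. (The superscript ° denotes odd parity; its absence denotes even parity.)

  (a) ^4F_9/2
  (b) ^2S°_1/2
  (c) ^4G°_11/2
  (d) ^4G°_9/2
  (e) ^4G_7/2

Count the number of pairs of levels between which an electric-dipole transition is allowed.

(a)–(b): forbidden (ΔS, ΔL, ΔJ).
(a)–(c): allowed.
(a)–(d): allowed.
(a)–(e): forbidden (parity).
(b)–(c): forbidden (parity, ΔS, ΔL, ΔJ).
(b)–(d): forbidden (parity, ΔS, ΔL, ΔJ).
(b)–(e): forbidden (ΔS, ΔL, ΔJ).
(c)–(d): forbidden (parity).
(c)–(e): forbidden (ΔJ).
(d)–(e): allowed.
Allowed pairs: 3 of 10.

3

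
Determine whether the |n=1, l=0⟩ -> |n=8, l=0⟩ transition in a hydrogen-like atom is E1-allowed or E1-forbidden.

l: 0 → 0 (Δl = +0). Δl = ±1 fails.
The transition is electric-dipole forbidden.

forbidden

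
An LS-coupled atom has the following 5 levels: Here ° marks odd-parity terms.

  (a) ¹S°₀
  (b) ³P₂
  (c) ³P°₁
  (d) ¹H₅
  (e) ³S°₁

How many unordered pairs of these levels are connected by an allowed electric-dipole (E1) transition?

2

(a)–(b): forbidden (ΔS, ΔJ).
(a)–(c): forbidden (parity, ΔS).
(a)–(d): forbidden (ΔL, ΔJ).
(a)–(e): forbidden (parity, ΔS, ΔL).
(b)–(c): allowed.
(b)–(d): forbidden (parity, ΔS, ΔL, ΔJ).
(b)–(e): allowed.
(c)–(d): forbidden (ΔS, ΔL, ΔJ).
(c)–(e): forbidden (parity).
(d)–(e): forbidden (ΔS, ΔL, ΔJ).
Allowed pairs: 2 of 10.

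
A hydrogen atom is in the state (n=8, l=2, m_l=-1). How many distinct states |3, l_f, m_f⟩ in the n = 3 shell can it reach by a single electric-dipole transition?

E1 requires Δl = ±1, so l_f ∈ {1, 3}; with 0 ≤ l_f ≤ n_f−1 = 2, the allowed l_f values are {1}.
For l_f = 1: m_f ∈ {m_i−1, m_i, m_i+1} ∩ [−1, 1] = {-1, 0} → 2 states.
Total: 2.

2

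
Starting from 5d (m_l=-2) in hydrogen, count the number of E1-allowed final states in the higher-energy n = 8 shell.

4

E1 requires Δl = ±1, so l_f ∈ {1, 3}; with 0 ≤ l_f ≤ n_f−1 = 7, the allowed l_f values are {1, 3}.
For l_f = 1: m_f ∈ {m_i−1, m_i, m_i+1} ∩ [−1, 1] = {-1} → 1 state.
For l_f = 3: m_f ∈ {m_i−1, m_i, m_i+1} ∩ [−3, 3] = {-3, -2, -1} → 3 states.
Total: 4.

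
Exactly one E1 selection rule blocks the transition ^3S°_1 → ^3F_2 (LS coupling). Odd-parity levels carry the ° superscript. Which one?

the ΔL = 0, ±1 rule

Initial level: S=1, L=0, J=1, parity odd. Final level: S=1, L=3, J=2, parity even.
Parity must change: odd → even — ok.
ΔS = 0: S: 1 → 1 — ok.
ΔL = 0, ±1 (not L=0↔0): L: 0 → 3, ΔL = +3 — fails.
ΔJ = 0, ±1 (not J=0↔0): J: 1 → 2, ΔJ = +1 — ok.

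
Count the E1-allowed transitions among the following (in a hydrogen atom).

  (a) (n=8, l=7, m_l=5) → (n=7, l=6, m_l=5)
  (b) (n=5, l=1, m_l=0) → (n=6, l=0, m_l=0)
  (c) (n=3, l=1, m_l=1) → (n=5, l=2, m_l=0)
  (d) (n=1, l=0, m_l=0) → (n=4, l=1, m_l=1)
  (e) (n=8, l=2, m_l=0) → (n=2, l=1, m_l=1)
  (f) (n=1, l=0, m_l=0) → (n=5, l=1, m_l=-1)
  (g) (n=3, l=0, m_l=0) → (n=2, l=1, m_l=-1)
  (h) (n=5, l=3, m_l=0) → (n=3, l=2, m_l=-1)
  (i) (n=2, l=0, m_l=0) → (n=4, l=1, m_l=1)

(a) allowed
(b) allowed
(c) allowed
(d) allowed
(e) allowed
(f) allowed
(g) allowed
(h) allowed
(i) allowed
Total allowed: 9 of 9.

9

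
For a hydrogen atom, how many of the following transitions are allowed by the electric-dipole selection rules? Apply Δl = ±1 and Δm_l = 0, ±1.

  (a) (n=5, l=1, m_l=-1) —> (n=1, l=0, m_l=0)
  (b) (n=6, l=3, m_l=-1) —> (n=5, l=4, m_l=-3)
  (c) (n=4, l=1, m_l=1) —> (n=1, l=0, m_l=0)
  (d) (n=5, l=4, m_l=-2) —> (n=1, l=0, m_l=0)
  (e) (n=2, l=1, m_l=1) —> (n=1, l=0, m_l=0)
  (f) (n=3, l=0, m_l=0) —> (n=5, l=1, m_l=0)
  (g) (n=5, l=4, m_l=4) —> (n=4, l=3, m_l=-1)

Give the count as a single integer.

(a) allowed
(b) forbidden — Δm_l = -2 (E1 requires Δm_l = 0, ±1)
(c) allowed
(d) forbidden — Δl = -4 (E1 requires Δl = ±1); Δm_l = +2 (E1 requires Δm_l = 0, ±1)
(e) allowed
(f) allowed
(g) forbidden — Δm_l = -5 (E1 requires Δm_l = 0, ±1)
Total allowed: 4 of 7.

4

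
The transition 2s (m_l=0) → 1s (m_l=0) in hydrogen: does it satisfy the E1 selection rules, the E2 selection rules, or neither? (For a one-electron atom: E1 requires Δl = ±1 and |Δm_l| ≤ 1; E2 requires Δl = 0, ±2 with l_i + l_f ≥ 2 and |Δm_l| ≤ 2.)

Δl = 0 − 0 = +0; l_i + l_f = 0.
Δm_l = +0.
E1 (Δl = ±1, |Δm_l| ≤ 1): not satisfied.
E2 (Δl = 0,±2, l_i+l_f ≥ 2, |Δm_l| ≤ 2): not satisfied.

neither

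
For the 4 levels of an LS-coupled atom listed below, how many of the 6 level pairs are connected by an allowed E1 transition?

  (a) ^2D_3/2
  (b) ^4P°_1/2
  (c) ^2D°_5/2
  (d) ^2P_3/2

2

(a)–(b): forbidden (ΔS).
(a)–(c): allowed.
(a)–(d): forbidden (parity).
(b)–(c): forbidden (parity, ΔS, ΔJ).
(b)–(d): forbidden (ΔS).
(c)–(d): allowed.
Allowed pairs: 2 of 6.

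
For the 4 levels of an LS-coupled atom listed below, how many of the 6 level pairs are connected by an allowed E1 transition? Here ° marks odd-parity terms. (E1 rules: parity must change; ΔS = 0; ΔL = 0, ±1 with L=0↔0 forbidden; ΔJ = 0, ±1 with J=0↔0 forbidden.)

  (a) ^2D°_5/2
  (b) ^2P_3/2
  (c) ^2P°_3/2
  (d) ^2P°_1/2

3

(a)–(b): allowed.
(a)–(c): forbidden (parity).
(a)–(d): forbidden (parity, ΔJ).
(b)–(c): allowed.
(b)–(d): allowed.
(c)–(d): forbidden (parity).
Allowed pairs: 3 of 6.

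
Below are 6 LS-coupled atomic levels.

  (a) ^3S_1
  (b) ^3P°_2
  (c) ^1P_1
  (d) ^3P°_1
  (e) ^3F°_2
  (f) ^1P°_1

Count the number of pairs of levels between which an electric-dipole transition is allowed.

3

(a)–(b): allowed.
(a)–(c): forbidden (parity, ΔS).
(a)–(d): allowed.
(a)–(e): forbidden (ΔL).
(a)–(f): forbidden (ΔS).
(b)–(c): forbidden (ΔS).
(b)–(d): forbidden (parity).
(b)–(e): forbidden (parity, ΔL).
(b)–(f): forbidden (parity, ΔS).
(c)–(d): forbidden (ΔS).
(c)–(e): forbidden (ΔS, ΔL).
(c)–(f): allowed.
(d)–(e): forbidden (parity, ΔL).
(d)–(f): forbidden (parity, ΔS).
(e)–(f): forbidden (parity, ΔS, ΔL).
Allowed pairs: 3 of 15.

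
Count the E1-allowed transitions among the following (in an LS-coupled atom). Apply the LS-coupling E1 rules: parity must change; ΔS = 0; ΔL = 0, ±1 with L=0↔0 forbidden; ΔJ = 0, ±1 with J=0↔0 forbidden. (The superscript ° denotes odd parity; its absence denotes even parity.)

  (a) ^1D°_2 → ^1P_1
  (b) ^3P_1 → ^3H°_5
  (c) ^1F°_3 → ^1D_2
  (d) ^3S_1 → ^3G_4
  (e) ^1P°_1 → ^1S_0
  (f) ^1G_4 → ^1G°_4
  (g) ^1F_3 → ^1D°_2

5

(a) allowed
(b) forbidden (ΔL, ΔJ fail)
(c) allowed
(d) forbidden (parity, ΔL, ΔJ fail)
(e) allowed
(f) allowed
(g) allowed
Total allowed: 5 of 7.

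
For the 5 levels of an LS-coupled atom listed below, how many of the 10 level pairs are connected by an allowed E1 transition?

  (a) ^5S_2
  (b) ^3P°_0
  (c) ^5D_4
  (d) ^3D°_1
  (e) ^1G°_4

(a)–(b): forbidden (ΔS, ΔJ).
(a)–(c): forbidden (parity, ΔL, ΔJ).
(a)–(d): forbidden (ΔS, ΔL).
(a)–(e): forbidden (ΔS, ΔL, ΔJ).
(b)–(c): forbidden (ΔS, ΔJ).
(b)–(d): forbidden (parity).
(b)–(e): forbidden (parity, ΔS, ΔL, ΔJ).
(c)–(d): forbidden (ΔS, ΔJ).
(c)–(e): forbidden (ΔS, ΔL).
(d)–(e): forbidden (parity, ΔS, ΔL, ΔJ).
Allowed pairs: 0 of 10.

0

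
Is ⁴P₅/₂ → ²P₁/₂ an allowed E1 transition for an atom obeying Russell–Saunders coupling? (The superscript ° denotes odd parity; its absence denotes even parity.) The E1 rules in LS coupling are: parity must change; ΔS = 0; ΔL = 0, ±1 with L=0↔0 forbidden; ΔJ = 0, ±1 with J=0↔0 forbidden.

Initial level: S=3/2, L=1, J=5/2, parity even. Final level: S=1/2, L=1, J=1/2, parity even.
ΔJ = 0, ±1 (not J=0↔0): J: 5/2 → 1/2, ΔJ = -2 — violated.
Parity must change: even → even — violated.
ΔS = 0: S: 3/2 → 1/2 — violated.
ΔL = 0, ±1 (not L=0↔0): L: 1 → 1, ΔL = +0 — satisfied.
Rule(s) violated: parity, ΔS, ΔJ.

forbidden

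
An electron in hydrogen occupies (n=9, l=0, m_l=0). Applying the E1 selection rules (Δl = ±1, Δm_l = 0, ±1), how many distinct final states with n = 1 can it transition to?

E1 requires l_f ∈ {-1, 1}, but neither lies in [0, 0], so no final state is reachable.
Total: 0.

0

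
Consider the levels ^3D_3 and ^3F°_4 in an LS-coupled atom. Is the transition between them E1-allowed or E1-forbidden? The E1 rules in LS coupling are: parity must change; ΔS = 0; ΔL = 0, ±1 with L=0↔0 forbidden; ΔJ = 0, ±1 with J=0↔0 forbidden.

allowed

Parity must change: even → odd — ✓.
ΔS = 0: S: 1 → 1 — ✓.
ΔL = 0, ±1 (not L=0↔0): L: 2 → 3, ΔL = +1 — ✓.
ΔJ = 0, ±1 (not J=0↔0): J: 3 → 4, ΔJ = +1 — ✓.
All four E1 rules are satisfied.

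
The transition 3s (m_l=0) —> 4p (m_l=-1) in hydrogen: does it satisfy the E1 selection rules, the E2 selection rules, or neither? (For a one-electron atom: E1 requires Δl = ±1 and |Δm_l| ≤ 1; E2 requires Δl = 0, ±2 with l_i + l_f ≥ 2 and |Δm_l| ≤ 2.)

E1

Δl = 1 − 0 = +1; l_i + l_f = 1.
Δm_l = -1.
E1 (Δl = ±1, |Δm_l| ≤ 1): satisfied.
E2 (Δl = 0,±2, l_i+l_f ≥ 2, |Δm_l| ≤ 2): not satisfied.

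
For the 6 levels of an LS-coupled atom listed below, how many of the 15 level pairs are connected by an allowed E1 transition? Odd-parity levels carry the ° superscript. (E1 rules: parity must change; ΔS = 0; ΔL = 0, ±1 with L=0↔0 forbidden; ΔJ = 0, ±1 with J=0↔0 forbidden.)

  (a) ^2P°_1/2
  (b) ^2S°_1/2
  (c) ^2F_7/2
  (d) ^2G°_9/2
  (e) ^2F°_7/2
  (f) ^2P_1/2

(a)–(b): forbidden (parity).
(a)–(c): forbidden (ΔL, ΔJ).
(a)–(d): forbidden (parity, ΔL, ΔJ).
(a)–(e): forbidden (parity, ΔL, ΔJ).
(a)–(f): allowed.
(b)–(c): forbidden (ΔL, ΔJ).
(b)–(d): forbidden (parity, ΔL, ΔJ).
(b)–(e): forbidden (parity, ΔL, ΔJ).
(b)–(f): allowed.
(c)–(d): allowed.
(c)–(e): allowed.
(c)–(f): forbidden (parity, ΔL, ΔJ).
(d)–(e): forbidden (parity).
(d)–(f): forbidden (ΔL, ΔJ).
(e)–(f): forbidden (ΔL, ΔJ).
Allowed pairs: 4 of 15.

4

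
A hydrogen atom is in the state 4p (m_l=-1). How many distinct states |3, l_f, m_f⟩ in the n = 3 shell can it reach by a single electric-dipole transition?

4

E1 requires Δl = ±1, so l_f ∈ {0, 2}; with 0 ≤ l_f ≤ n_f−1 = 2, the allowed l_f values are {0, 2}.
For l_f = 0: m_f ∈ {m_i−1, m_i, m_i+1} ∩ [−0, 0] = {0} → 1 state.
For l_f = 2: m_f ∈ {m_i−1, m_i, m_i+1} ∩ [−2, 2] = {-2, -1, 0} → 3 states.
Total: 4.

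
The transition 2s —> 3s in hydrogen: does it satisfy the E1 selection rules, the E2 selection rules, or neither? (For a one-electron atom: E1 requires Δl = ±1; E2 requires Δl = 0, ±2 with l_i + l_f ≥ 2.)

neither

Δl = 0 − 0 = +0; l_i + l_f = 0.
E1 (Δl = ±1): not satisfied.
E2 (Δl = 0,±2, l_i+l_f ≥ 2): not satisfied.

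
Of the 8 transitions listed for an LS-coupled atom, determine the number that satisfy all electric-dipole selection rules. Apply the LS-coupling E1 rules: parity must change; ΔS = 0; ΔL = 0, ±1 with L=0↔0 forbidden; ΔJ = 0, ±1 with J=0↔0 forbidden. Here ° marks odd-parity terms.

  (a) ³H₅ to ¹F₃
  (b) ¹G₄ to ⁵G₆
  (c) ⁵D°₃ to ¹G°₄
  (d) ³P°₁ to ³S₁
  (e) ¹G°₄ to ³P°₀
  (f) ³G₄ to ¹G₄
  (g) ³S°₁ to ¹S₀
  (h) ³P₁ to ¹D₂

(a) forbidden (parity, ΔS, ΔL, ΔJ fail)
(b) forbidden (parity, ΔS, ΔJ fail)
(c) forbidden (parity, ΔS, ΔL fail)
(d) allowed
(e) forbidden (parity, ΔS, ΔL, ΔJ fail)
(f) forbidden (parity, ΔS fail)
(g) forbidden (ΔS, ΔL fail)
(h) forbidden (parity, ΔS fail)
Total allowed: 1 of 8.

1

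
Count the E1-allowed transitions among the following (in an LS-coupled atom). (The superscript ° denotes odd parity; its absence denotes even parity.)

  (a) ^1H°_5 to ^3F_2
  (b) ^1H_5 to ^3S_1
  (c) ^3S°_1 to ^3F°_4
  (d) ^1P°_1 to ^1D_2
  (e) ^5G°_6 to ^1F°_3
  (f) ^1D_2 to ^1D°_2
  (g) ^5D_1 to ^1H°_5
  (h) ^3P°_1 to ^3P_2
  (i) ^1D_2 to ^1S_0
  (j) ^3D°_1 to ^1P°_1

(a) forbidden (ΔS, ΔL, ΔJ fail)
(b) forbidden (parity, ΔS, ΔL, ΔJ fail)
(c) forbidden (parity, ΔL, ΔJ fail)
(d) allowed
(e) forbidden (parity, ΔS, ΔJ fail)
(f) allowed
(g) forbidden (ΔS, ΔL, ΔJ fail)
(h) allowed
(i) forbidden (parity, ΔL, ΔJ fail)
(j) forbidden (parity, ΔS fail)
Total allowed: 3 of 10.

3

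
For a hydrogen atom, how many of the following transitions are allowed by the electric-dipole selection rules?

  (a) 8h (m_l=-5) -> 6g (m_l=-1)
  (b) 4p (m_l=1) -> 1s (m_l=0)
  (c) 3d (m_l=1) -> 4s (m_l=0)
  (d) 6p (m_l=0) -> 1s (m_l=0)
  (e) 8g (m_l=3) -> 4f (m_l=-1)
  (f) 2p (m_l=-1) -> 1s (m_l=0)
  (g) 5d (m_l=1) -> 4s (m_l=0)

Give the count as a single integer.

(a) forbidden — Δm_l = +4 (E1 requires Δm_l = 0, ±1)
(b) allowed
(c) forbidden — Δl = -2 (E1 requires Δl = ±1)
(d) allowed
(e) forbidden — Δm_l = -4 (E1 requires Δm_l = 0, ±1)
(f) allowed
(g) forbidden — Δl = -2 (E1 requires Δl = ±1)
Total allowed: 3 of 7.

3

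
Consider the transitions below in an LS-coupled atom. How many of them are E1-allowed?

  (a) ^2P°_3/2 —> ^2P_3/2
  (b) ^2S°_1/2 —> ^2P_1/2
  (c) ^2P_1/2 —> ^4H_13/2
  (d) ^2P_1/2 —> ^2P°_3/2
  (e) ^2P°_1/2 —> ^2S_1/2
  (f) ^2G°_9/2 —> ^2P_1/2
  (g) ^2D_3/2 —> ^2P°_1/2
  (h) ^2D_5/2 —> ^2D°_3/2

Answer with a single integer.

(a) allowed
(b) allowed
(c) forbidden (parity, ΔS, ΔL, ΔJ fail)
(d) allowed
(e) allowed
(f) forbidden (ΔL, ΔJ fail)
(g) allowed
(h) allowed
Total allowed: 6 of 8.

6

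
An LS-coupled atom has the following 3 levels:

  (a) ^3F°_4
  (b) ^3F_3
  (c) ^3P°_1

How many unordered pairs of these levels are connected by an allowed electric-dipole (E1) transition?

1

(a)–(b): allowed.
(a)–(c): forbidden (parity, ΔL, ΔJ).
(b)–(c): forbidden (ΔL, ΔJ).
Allowed pairs: 1 of 3.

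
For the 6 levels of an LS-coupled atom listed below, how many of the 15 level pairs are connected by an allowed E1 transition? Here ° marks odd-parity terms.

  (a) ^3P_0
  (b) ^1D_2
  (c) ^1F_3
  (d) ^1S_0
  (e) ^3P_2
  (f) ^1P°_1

2

(a)–(b): forbidden (parity, ΔS, ΔJ).
(a)–(c): forbidden (parity, ΔS, ΔL, ΔJ).
(a)–(d): forbidden (parity, ΔS, ΔJ).
(a)–(e): forbidden (parity, ΔJ).
(a)–(f): forbidden (ΔS).
(b)–(c): forbidden (parity).
(b)–(d): forbidden (parity, ΔL, ΔJ).
(b)–(e): forbidden (parity, ΔS).
(b)–(f): allowed.
(c)–(d): forbidden (parity, ΔL, ΔJ).
(c)–(e): forbidden (parity, ΔS, ΔL).
(c)–(f): forbidden (ΔL, ΔJ).
(d)–(e): forbidden (parity, ΔS, ΔJ).
(d)–(f): allowed.
(e)–(f): forbidden (ΔS).
Allowed pairs: 2 of 15.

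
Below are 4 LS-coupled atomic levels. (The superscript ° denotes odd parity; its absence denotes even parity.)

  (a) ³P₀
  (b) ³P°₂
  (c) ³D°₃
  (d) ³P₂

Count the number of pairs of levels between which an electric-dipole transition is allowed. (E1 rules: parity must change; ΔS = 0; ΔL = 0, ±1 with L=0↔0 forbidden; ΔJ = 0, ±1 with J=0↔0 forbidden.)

(a)–(b): forbidden (ΔJ).
(a)–(c): forbidden (ΔJ).
(a)–(d): forbidden (parity, ΔJ).
(b)–(c): forbidden (parity).
(b)–(d): allowed.
(c)–(d): allowed.
Allowed pairs: 2 of 6.

2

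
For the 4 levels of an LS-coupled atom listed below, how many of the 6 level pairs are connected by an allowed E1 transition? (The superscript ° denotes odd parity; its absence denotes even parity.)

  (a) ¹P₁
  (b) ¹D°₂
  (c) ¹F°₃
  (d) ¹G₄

2

(a)–(b): allowed.
(a)–(c): forbidden (ΔL, ΔJ).
(a)–(d): forbidden (parity, ΔL, ΔJ).
(b)–(c): forbidden (parity).
(b)–(d): forbidden (ΔL, ΔJ).
(c)–(d): allowed.
Allowed pairs: 2 of 6.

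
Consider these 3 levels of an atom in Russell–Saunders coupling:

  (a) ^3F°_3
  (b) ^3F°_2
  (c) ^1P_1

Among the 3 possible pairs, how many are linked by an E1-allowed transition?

(a)–(b): forbidden (parity).
(a)–(c): forbidden (ΔS, ΔL, ΔJ).
(b)–(c): forbidden (ΔS, ΔL).
Allowed pairs: 0 of 3.

0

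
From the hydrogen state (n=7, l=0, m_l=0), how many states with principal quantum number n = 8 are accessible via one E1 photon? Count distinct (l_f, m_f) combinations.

3

E1 requires Δl = ±1, so l_f ∈ {-1, 1}; with 0 ≤ l_f ≤ n_f−1 = 7, the allowed l_f values are {1}.
For l_f = 1: m_f ∈ {m_i−1, m_i, m_i+1} ∩ [−1, 1] = {-1, 0, 1} → 3 states.
Total: 3.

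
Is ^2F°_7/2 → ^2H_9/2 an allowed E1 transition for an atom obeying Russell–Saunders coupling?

Reading off the term symbols: S 1/2→1/2, L 3→5, J 7/2→9/2, parity odd→even.
Parity must change: odd → even — ✓.
ΔS = 0: S: 1/2 → 1/2 — ✓.
ΔL = 0, ±1 (not L=0↔0): L: 3 → 5, ΔL = +2 — ✗.
ΔJ = 0, ±1 (not J=0↔0): J: 7/2 → 9/2, ΔJ = +1 — ✓.
Rule(s) violated: ΔL.

forbidden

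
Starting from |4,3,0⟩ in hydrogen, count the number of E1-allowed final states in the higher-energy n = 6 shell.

E1 requires Δl = ±1, so l_f ∈ {2, 4}; with 0 ≤ l_f ≤ n_f−1 = 5, the allowed l_f values are {2, 4}.
For l_f = 2: m_f ∈ {m_i−1, m_i, m_i+1} ∩ [−2, 2] = {-1, 0, 1} → 3 states.
For l_f = 4: m_f ∈ {m_i−1, m_i, m_i+1} ∩ [−4, 4] = {-1, 0, 1} → 3 states.
Total: 6.

6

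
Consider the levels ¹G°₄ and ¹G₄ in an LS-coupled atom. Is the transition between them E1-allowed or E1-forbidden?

allowed

Parity must change: odd → even — passes.
ΔS = 0: S: 0 → 0 — passes.
ΔL = 0, ±1 (not L=0↔0): L: 4 → 4, ΔL = +0 — passes.
ΔJ = 0, ±1 (not J=0↔0): J: 4 → 4, ΔJ = +0 — passes.
All four E1 rules are satisfied.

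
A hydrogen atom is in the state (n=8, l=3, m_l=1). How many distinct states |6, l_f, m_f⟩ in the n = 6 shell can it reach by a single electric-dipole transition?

6

E1 requires Δl = ±1, so l_f ∈ {2, 4}; with 0 ≤ l_f ≤ n_f−1 = 5, the allowed l_f values are {2, 4}.
For l_f = 2: m_f ∈ {m_i−1, m_i, m_i+1} ∩ [−2, 2] = {0, 1, 2} → 3 states.
For l_f = 4: m_f ∈ {m_i−1, m_i, m_i+1} ∩ [−4, 4] = {0, 1, 2} → 3 states.
Total: 6.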